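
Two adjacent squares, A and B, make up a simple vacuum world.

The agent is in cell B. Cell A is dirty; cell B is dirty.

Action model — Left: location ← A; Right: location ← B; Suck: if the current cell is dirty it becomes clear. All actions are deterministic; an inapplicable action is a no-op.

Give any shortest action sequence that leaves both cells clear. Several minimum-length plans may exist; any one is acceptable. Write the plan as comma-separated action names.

1) do Suck; now (B; A:dirty, B:clear)
2) do Left; now (A; A:dirty, B:clear)
3) do Suck; now (A; A:clear, B:clear)
min 3: Suck B + move + Suck A

Suck, Left, Suck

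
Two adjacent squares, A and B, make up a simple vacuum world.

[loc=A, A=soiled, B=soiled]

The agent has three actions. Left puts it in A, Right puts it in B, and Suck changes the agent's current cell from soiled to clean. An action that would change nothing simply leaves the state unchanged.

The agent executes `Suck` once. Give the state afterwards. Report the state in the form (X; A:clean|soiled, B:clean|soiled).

start: (A; A:soiled, B:soiled)
[1] after Suck: (A; A:clean, B:soiled)

(A; A:clean, B:soiled)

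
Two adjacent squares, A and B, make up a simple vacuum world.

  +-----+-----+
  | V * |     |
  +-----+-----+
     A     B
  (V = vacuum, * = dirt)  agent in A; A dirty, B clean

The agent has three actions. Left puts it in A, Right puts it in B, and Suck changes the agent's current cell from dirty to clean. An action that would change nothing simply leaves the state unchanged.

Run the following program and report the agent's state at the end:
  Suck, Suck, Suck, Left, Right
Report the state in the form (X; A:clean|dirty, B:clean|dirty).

1) do Suck; now (A; A:clean, B:clean)
2) do Suck; now (A; A:clean, B:clean)
3) do Suck; now (A; A:clean, B:clean)
4) do Left; now (A; A:clean, B:clean)
5) do Right; now (B; A:clean, B:clean)

(B; A:clean, B:clean)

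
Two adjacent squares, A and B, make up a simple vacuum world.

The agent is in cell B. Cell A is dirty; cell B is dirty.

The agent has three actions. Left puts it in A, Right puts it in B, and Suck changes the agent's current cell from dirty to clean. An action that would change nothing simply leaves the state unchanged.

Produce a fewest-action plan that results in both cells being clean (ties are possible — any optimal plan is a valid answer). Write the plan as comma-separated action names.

Suck, Left, Suck

1) do Suck; now (B; A:dirty, B:clean)
2) do Left; now (A; A:dirty, B:clean)
3) do Suck; now (A; A:clean, B:clean)
min 3: Suck B + move + Suck A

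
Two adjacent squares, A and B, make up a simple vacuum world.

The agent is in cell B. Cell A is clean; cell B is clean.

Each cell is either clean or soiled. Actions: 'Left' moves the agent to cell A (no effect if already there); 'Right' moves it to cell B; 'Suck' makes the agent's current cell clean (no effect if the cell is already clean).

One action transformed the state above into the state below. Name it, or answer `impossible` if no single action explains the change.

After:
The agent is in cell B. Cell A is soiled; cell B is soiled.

impossible

try  Left: (A; A:clean, B:clean)
try Right: (B; A:clean, B:clean)
try  Suck: (B; A:clean, B:clean)
no single action produces the after-state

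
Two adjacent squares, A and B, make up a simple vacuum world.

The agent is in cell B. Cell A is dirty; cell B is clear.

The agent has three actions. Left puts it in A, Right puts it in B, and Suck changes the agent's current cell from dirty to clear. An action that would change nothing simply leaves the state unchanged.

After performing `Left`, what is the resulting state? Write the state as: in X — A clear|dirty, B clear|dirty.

in A — A dirty, B clear

start: in B — A dirty, B clear
1. Left → in A — A dirty, B clear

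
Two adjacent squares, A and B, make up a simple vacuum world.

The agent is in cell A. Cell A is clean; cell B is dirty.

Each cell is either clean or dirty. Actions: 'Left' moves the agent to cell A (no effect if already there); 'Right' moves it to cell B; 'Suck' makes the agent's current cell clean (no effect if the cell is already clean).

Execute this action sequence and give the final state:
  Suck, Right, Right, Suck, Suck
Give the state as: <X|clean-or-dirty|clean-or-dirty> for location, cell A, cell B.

<B|clean|clean>

1. Suck → <A|clean|dirty>
2. Right → <B|clean|dirty>
3. Right → <B|clean|dirty>
4. Suck → <B|clean|clean>
5. Suck → <B|clean|clean>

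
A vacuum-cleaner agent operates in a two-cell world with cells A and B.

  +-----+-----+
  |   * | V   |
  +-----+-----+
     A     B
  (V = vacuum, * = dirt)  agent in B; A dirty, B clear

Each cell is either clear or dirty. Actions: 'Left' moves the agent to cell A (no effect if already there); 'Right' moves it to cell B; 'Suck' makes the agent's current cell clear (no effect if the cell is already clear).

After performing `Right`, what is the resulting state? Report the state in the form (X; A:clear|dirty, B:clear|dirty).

(B; A:dirty, B:clear)

start: (B; A:dirty, B:clear)
1) do Right; now (B; A:dirty, B:clear)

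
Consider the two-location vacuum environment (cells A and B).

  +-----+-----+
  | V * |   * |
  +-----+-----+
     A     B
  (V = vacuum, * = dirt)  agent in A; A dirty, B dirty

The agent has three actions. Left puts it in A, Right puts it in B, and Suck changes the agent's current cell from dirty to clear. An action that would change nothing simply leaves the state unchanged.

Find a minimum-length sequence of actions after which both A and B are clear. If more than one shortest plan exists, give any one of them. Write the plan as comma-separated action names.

Suck, Right, Suck

1) do Suck; now in A — A clear, B dirty
2) do Right; now in B — A clear, B dirty
3) do Suck; now in B — A clear, B clear
min 3: Suck A + move + Suck B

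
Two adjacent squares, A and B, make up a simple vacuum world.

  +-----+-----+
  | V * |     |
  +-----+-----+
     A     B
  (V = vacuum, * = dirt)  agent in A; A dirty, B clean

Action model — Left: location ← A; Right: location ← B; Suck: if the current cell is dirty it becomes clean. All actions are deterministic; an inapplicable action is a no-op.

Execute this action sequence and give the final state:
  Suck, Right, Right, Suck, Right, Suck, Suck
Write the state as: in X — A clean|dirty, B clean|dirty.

Suck (#1): in A — A clean, B clean
Right (#2): in B — A clean, B clean
Right (#3): in B — A clean, B clean
Suck (#4): in B — A clean, B clean
Right (#5): in B — A clean, B clean
Suck (#6): in B — A clean, B clean
Suck (#7): in B — A clean, B clean

in B — A clean, B clean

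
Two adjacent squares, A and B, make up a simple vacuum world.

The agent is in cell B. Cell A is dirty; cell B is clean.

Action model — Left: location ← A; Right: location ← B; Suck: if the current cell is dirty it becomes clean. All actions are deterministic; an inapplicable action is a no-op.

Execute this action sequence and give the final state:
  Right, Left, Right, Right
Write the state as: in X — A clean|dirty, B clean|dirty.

1. Right → in B — A dirty, B clean
2. Left → in A — A dirty, B clean
3. Right → in B — A dirty, B clean
4. Right → in B — A dirty, B clean

in B — A dirty, B clean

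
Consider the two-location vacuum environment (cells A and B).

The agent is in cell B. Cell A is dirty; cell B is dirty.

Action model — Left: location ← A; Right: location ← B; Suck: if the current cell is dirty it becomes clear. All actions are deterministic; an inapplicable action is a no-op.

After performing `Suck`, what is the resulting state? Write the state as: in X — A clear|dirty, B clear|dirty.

in B — A dirty, B clear

start: in B — A dirty, B dirty
[1] after Suck: in B — A dirty, B clear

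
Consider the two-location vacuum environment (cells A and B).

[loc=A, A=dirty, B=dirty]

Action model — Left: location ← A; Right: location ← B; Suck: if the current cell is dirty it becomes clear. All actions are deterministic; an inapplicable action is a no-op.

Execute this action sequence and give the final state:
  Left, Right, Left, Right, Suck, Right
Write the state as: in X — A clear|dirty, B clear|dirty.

in B — A dirty, B clear

t=1 Left ⇒ in A — A dirty, B dirty
t=2 Right ⇒ in B — A dirty, B dirty
t=3 Left ⇒ in A — A dirty, B dirty
t=4 Right ⇒ in B — A dirty, B dirty
t=5 Suck ⇒ in B — A dirty, B clear
t=6 Right ⇒ in B — A dirty, B clear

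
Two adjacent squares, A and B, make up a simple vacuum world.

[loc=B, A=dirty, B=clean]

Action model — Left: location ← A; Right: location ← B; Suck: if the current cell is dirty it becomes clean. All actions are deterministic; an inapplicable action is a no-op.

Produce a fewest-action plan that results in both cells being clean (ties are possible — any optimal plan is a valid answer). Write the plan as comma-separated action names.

Left, Suck

1. Left → loc=A A=dirty B=clean
2. Suck → loc=A A=clean B=clean
min 2: go A then Suck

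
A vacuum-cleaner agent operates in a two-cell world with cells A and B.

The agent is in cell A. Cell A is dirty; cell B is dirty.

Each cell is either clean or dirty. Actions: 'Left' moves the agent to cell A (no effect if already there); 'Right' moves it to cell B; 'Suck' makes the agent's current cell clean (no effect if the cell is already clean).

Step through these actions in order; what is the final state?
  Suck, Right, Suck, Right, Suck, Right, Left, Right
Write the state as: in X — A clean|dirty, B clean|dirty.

1) do Suck; now in A — A clean, B dirty
2) do Right; now in B — A clean, B dirty
3) do Suck; now in B — A clean, B clean
4) do Right; now in B — A clean, B clean
5) do Suck; now in B — A clean, B clean
6) do Right; now in B — A clean, B clean
7) do Left; now in A — A clean, B clean
8) do Right; now in B — A clean, B clean

in B — A clean, B clean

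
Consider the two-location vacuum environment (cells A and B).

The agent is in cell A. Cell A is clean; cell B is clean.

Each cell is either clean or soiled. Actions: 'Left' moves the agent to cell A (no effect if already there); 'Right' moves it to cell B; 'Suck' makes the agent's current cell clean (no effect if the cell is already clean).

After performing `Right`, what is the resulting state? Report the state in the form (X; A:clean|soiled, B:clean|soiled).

start: (A; A:clean, B:clean)
[1] after Right: (B; A:clean, B:clean)

(B; A:clean, B:clean)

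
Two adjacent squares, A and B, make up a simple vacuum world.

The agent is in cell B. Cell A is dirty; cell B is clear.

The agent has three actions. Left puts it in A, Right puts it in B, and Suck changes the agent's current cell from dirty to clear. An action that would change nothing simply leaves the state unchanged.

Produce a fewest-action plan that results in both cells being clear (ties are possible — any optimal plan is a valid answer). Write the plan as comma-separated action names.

Left (#1): loc=A A=dirty B=clear
Suck (#2): loc=A A=clear B=clear
min 2: go A then Suck

Left, Suck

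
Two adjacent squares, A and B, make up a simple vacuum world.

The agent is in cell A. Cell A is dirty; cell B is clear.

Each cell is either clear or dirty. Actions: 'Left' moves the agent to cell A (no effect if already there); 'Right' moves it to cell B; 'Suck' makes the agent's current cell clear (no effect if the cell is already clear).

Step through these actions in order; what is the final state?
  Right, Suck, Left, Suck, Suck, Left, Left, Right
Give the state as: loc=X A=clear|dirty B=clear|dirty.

[1] after Right: loc=B A=dirty B=clear
[2] after Suck: loc=B A=dirty B=clear
[3] after Left: loc=A A=dirty B=clear
[4] after Suck: loc=A A=clear B=clear
[5] after Suck: loc=A A=clear B=clear
[6] after Left: loc=A A=clear B=clear
[7] after Left: loc=A A=clear B=clear
[8] after Right: loc=B A=clear B=clear

loc=B A=clear B=clear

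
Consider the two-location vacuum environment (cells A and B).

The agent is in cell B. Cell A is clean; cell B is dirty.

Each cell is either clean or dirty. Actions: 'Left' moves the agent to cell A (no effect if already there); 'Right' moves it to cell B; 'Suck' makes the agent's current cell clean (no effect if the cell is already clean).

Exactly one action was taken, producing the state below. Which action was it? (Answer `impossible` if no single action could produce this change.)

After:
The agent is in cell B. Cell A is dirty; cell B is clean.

impossible

try  Left: loc=A A=clean B=dirty
try Right: loc=B A=clean B=dirty
try  Suck: loc=B A=clean B=clean
no single action produces the after-state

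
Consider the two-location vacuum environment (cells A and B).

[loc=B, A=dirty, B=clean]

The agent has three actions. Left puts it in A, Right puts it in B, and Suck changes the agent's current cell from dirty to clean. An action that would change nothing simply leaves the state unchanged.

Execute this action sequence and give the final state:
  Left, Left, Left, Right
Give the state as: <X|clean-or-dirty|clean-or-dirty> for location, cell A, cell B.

<B|dirty|clean>

1) do Left; now <A|dirty|clean>
2) do Left; now <A|dirty|clean>
3) do Left; now <A|dirty|clean>
4) do Right; now <B|dirty|clean>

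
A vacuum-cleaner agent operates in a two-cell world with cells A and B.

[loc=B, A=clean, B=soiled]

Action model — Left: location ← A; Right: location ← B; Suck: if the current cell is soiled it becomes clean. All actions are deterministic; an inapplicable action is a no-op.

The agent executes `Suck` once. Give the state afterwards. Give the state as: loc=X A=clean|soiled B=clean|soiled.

start: loc=B A=clean B=soiled
Suck (#1): loc=B A=clean B=clean

loc=B A=clean B=clean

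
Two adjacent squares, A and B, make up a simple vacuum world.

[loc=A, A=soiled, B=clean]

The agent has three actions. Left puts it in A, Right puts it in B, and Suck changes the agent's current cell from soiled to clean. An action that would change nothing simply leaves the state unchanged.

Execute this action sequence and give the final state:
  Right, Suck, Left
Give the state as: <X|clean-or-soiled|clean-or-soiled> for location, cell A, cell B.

<A|soiled|clean>

Right (#1): <B|soiled|clean>
Suck (#2): <B|soiled|clean>
Left (#3): <A|soiled|clean>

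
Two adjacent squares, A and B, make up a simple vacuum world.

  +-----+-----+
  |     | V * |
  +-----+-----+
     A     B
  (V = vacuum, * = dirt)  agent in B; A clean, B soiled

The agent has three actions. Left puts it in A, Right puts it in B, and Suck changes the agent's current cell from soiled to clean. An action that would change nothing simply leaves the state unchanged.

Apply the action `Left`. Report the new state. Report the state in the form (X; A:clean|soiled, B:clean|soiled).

(A; A:clean, B:soiled)

start: (B; A:clean, B:soiled)
step 1/1 (Left): (A; A:clean, B:soiled)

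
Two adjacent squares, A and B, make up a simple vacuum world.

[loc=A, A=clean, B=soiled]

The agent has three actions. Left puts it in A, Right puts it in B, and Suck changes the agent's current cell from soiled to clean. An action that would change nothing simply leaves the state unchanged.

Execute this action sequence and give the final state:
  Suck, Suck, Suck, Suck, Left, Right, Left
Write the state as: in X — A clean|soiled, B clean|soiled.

Suck (#1): in A — A clean, B soiled
Suck (#2): in A — A clean, B soiled
Suck (#3): in A — A clean, B soiled
Suck (#4): in A — A clean, B soiled
Left (#5): in A — A clean, B soiled
Right (#6): in B — A clean, B soiled
Left (#7): in A — A clean, B soiled

in A — A clean, B soiled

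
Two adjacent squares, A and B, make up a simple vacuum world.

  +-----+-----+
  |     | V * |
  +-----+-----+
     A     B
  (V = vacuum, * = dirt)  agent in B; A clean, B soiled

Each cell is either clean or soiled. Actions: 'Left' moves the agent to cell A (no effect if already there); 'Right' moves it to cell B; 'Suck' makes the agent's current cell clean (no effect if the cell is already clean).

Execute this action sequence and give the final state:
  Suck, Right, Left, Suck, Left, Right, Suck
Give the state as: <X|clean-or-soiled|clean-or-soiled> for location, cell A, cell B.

<B|clean|clean>

1) do Suck; now <B|clean|clean>
2) do Right; now <B|clean|clean>
3) do Left; now <A|clean|clean>
4) do Suck; now <A|clean|clean>
5) do Left; now <A|clean|clean>
6) do Right; now <B|clean|clean>
7) do Suck; now <B|clean|clean>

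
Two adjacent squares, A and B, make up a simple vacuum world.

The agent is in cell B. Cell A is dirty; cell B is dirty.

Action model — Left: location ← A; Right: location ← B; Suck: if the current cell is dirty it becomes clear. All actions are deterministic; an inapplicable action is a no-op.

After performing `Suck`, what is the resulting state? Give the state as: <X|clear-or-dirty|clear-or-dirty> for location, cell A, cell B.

<B|dirty|clear>

start: <B|dirty|dirty>
[1] after Suck: <B|dirty|clear>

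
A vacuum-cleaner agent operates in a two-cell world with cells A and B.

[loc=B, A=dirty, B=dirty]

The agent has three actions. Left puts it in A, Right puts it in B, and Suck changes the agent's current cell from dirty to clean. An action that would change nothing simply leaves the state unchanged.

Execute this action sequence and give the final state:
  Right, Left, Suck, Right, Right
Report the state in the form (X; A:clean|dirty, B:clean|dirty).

(B; A:clean, B:dirty)

1. Right → (B; A:dirty, B:dirty)
2. Left → (A; A:dirty, B:dirty)
3. Suck → (A; A:clean, B:dirty)
4. Right → (B; A:clean, B:dirty)
5. Right → (B; A:clean, B:dirty)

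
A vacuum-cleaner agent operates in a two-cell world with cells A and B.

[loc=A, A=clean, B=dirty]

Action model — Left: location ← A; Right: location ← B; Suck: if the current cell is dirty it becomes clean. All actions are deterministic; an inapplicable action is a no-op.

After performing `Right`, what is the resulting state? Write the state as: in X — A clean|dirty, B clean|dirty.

start: in A — A clean, B dirty
[1] after Right: in B — A clean, B dirty

in B — A clean, B dirty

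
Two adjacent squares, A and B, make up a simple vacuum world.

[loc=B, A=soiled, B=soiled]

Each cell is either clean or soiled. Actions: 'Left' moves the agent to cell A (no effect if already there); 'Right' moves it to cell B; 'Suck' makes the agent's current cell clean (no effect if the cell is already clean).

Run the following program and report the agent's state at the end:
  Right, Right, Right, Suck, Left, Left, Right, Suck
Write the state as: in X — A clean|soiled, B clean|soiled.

t=1 Right ⇒ in B — A soiled, B soiled
t=2 Right ⇒ in B — A soiled, B soiled
t=3 Right ⇒ in B — A soiled, B soiled
t=4 Suck ⇒ in B — A soiled, B clean
t=5 Left ⇒ in A — A soiled, B clean
t=6 Left ⇒ in A — A soiled, B clean
t=7 Right ⇒ in B — A soiled, B clean
t=8 Suck ⇒ in B — A soiled, B clean

in B — A soiled, B clean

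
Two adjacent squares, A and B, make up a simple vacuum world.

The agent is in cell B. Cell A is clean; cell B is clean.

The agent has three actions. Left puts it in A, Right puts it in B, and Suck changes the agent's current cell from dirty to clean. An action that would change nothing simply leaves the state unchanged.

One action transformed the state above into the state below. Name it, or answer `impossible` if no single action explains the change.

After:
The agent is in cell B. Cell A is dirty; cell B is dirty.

impossible

try  Left: <A|clean|clean>
try Right: <B|clean|clean>
try  Suck: <B|clean|clean>
no single action produces the after-state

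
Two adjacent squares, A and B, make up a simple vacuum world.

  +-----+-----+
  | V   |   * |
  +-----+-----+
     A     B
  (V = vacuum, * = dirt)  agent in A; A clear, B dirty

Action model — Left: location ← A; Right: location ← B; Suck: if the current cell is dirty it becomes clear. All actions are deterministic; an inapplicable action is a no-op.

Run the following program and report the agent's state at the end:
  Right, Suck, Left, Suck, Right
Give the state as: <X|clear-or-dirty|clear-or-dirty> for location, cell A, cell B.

[1] after Right: <B|clear|dirty>
[2] after Suck: <B|clear|clear>
[3] after Left: <A|clear|clear>
[4] after Suck: <A|clear|clear>
[5] after Right: <B|clear|clear>

<B|clear|clear>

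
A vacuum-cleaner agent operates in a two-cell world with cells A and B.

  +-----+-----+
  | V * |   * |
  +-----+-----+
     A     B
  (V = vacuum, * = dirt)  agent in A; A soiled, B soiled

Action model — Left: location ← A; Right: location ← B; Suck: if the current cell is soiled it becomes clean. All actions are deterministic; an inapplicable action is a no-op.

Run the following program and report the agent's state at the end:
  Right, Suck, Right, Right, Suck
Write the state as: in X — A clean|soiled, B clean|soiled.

in B — A soiled, B clean

[1] after Right: in B — A soiled, B soiled
[2] after Suck: in B — A soiled, B clean
[3] after Right: in B — A soiled, B clean
[4] after Right: in B — A soiled, B clean
[5] after Suck: in B — A soiled, B clean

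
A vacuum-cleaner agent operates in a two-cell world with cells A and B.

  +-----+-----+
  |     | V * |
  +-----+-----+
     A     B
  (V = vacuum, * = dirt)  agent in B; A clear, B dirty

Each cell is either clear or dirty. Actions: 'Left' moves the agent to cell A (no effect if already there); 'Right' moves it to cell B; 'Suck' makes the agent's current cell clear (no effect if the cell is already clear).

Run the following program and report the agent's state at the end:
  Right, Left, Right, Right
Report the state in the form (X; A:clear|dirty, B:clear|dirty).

Right (#1): (B; A:clear, B:dirty)
Left (#2): (A; A:clear, B:dirty)
Right (#3): (B; A:clear, B:dirty)
Right (#4): (B; A:clear, B:dirty)

(B; A:clear, B:dirty)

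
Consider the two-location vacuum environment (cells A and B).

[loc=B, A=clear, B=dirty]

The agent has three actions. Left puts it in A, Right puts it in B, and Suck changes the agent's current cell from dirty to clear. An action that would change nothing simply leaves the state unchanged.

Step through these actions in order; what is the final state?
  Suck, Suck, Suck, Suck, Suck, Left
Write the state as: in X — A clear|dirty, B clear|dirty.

t=1 Suck ⇒ in B — A clear, B clear
t=2 Suck ⇒ in B — A clear, B clear
t=3 Suck ⇒ in B — A clear, B clear
t=4 Suck ⇒ in B — A clear, B clear
t=5 Suck ⇒ in B — A clear, B clear
t=6 Left ⇒ in A — A clear, B clear

in A — A clear, B clear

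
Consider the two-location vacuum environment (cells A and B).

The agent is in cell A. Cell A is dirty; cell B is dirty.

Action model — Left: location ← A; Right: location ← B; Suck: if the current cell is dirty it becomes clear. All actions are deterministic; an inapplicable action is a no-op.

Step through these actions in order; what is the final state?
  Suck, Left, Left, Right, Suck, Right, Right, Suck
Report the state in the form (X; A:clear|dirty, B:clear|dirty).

t=1 Suck ⇒ (A; A:clear, B:dirty)
t=2 Left ⇒ (A; A:clear, B:dirty)
t=3 Left ⇒ (A; A:clear, B:dirty)
t=4 Right ⇒ (B; A:clear, B:dirty)
t=5 Suck ⇒ (B; A:clear, B:clear)
t=6 Right ⇒ (B; A:clear, B:clear)
t=7 Right ⇒ (B; A:clear, B:clear)
t=8 Suck ⇒ (B; A:clear, B:clear)

(B; A:clear, B:clear)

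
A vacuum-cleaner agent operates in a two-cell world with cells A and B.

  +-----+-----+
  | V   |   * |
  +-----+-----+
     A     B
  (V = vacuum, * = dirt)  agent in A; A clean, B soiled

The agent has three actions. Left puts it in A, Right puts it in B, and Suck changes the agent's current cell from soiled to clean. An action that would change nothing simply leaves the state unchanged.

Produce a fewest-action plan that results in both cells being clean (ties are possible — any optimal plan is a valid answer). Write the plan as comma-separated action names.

Right, Suck

step 1/2 (Right): loc=B A=clean B=soiled
step 2/2 (Suck): loc=B A=clean B=clean
min 2: go B then Suck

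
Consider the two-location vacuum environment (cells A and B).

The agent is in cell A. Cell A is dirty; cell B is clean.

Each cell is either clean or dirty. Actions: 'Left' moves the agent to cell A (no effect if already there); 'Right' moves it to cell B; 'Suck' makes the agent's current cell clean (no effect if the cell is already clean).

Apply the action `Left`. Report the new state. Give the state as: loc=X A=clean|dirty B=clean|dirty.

start: loc=A A=dirty B=clean
1) do Left; now loc=A A=dirty B=clean

loc=A A=dirty B=clean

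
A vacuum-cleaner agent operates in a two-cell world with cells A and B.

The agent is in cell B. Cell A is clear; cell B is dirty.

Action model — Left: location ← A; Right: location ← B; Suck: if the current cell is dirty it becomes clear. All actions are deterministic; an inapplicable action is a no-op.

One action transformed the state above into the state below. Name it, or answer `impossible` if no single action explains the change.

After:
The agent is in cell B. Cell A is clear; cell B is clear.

Suck

try  Left: in A — A clear, B dirty
try Right: in B — A clear, B dirty
try  Suck: in B — A clear, B clear  ← match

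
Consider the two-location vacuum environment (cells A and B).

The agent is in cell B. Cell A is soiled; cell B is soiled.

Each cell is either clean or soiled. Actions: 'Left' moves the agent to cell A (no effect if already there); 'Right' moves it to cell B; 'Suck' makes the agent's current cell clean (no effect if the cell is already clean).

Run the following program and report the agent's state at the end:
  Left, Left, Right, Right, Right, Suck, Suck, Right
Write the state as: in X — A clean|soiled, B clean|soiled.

1. Left → in A — A soiled, B soiled
2. Left → in A — A soiled, B soiled
3. Right → in B — A soiled, B soiled
4. Right → in B — A soiled, B soiled
5. Right → in B — A soiled, B soiled
6. Suck → in B — A soiled, B clean
7. Suck → in B — A soiled, B clean
8. Right → in B — A soiled, B clean

in B — A soiled, B clean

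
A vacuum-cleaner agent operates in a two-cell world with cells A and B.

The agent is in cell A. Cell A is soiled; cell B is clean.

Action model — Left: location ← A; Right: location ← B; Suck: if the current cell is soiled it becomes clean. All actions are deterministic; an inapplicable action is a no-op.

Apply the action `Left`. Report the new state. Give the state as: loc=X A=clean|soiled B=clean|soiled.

start: loc=A A=soiled B=clean
step 1/1 (Left): loc=A A=soiled B=clean

loc=A A=soiled B=clean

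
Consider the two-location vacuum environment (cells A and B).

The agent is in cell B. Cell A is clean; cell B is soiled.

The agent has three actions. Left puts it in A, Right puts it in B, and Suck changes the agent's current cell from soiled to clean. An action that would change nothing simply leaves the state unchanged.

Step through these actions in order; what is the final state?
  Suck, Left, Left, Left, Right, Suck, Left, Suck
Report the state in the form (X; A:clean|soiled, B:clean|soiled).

[1] after Suck: (B; A:clean, B:clean)
[2] after Left: (A; A:clean, B:clean)
[3] after Left: (A; A:clean, B:clean)
[4] after Left: (A; A:clean, B:clean)
[5] after Right: (B; A:clean, B:clean)
[6] after Suck: (B; A:clean, B:clean)
[7] after Left: (A; A:clean, B:clean)
[8] after Suck: (A; A:clean, B:clean)

(A; A:clean, B:clean)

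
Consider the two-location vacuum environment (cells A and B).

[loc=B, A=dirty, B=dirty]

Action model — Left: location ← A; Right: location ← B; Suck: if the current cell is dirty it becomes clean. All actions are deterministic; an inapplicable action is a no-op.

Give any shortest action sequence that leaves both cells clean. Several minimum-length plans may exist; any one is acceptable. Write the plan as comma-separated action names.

Suck, Left, Suck

1. Suck → (B; A:dirty, B:clean)
2. Left → (A; A:dirty, B:clean)
3. Suck → (A; A:clean, B:clean)
min 3: Suck B + move + Suck A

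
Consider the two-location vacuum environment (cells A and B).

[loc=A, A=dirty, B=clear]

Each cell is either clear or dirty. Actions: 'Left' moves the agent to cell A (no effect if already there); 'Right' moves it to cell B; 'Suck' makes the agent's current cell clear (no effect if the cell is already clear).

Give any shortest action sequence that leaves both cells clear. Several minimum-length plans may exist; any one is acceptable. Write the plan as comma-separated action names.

Suck

1. Suck → <A|clear|clear>
min 1: A is dirty, one Suck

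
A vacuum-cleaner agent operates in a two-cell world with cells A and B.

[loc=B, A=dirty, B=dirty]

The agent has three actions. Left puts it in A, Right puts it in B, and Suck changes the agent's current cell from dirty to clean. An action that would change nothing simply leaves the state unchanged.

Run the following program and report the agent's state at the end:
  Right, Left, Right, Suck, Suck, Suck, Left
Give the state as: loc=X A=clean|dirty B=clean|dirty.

1. Right → loc=B A=dirty B=dirty
2. Left → loc=A A=dirty B=dirty
3. Right → loc=B A=dirty B=dirty
4. Suck → loc=B A=dirty B=clean
5. Suck → loc=B A=dirty B=clean
6. Suck → loc=B A=dirty B=clean
7. Left → loc=A A=dirty B=clean

loc=A A=dirty B=clean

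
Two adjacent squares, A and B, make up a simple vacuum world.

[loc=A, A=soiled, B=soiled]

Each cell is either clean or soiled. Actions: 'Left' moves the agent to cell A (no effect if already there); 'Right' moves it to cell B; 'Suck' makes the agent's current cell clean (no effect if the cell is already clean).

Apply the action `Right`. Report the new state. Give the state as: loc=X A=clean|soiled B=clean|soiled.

start: loc=A A=soiled B=soiled
1) do Right; now loc=B A=soiled B=soiled

loc=B A=soiled B=soiled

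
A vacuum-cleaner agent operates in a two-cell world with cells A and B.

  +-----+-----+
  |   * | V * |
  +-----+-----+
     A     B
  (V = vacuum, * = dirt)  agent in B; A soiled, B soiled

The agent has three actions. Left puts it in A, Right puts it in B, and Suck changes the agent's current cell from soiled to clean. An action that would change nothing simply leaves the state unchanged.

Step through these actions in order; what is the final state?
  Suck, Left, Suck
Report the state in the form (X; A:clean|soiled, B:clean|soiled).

(A; A:clean, B:clean)

Suck (#1): (B; A:soiled, B:clean)
Left (#2): (A; A:soiled, B:clean)
Suck (#3): (A; A:clean, B:clean)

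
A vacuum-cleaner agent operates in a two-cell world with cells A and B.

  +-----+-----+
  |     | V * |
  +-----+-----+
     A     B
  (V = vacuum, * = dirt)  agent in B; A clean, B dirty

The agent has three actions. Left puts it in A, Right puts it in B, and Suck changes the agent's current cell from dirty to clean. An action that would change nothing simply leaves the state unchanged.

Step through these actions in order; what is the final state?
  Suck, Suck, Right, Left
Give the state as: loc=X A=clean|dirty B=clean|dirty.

loc=A A=clean B=clean

1. Suck → loc=B A=clean B=clean
2. Suck → loc=B A=clean B=clean
3. Right → loc=B A=clean B=clean
4. Left → loc=A A=clean B=clean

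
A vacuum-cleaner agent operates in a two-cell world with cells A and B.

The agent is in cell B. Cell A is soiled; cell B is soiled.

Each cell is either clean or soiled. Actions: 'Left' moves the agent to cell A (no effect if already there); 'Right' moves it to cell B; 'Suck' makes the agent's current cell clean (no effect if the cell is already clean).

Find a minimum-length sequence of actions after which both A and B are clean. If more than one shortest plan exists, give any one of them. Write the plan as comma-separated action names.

Suck, Left, Suck

1. Suck → <B|soiled|clean>
2. Left → <A|soiled|clean>
3. Suck → <A|clean|clean>
min 3: Suck B + move + Suck A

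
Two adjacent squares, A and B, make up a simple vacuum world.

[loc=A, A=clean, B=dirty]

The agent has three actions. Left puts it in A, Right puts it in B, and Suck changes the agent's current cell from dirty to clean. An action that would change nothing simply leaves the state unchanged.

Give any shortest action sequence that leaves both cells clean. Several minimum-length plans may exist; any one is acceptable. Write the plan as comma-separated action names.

Right, Suck

1. Right → (B; A:clean, B:dirty)
2. Suck → (B; A:clean, B:clean)
min 2: go B then Suck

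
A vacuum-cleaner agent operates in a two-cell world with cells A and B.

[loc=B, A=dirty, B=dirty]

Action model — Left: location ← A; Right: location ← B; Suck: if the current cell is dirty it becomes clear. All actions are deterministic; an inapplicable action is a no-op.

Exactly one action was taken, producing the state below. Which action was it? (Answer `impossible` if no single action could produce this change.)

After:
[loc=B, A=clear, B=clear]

impossible

try  Left: (A; A:dirty, B:dirty)
try Right: (B; A:dirty, B:dirty)
try  Suck: (B; A:dirty, B:clear)
no single action produces the after-state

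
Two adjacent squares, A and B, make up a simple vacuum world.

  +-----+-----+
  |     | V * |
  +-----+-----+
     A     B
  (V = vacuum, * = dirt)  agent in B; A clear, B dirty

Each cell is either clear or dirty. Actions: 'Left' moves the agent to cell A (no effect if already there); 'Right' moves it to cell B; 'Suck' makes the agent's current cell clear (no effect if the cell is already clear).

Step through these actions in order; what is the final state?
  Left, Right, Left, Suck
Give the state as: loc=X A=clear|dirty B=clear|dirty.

loc=A A=clear B=dirty

step 1/4 (Left): loc=A A=clear B=dirty
step 2/4 (Right): loc=B A=clear B=dirty
step 3/4 (Left): loc=A A=clear B=dirty
step 4/4 (Suck): loc=A A=clear B=dirty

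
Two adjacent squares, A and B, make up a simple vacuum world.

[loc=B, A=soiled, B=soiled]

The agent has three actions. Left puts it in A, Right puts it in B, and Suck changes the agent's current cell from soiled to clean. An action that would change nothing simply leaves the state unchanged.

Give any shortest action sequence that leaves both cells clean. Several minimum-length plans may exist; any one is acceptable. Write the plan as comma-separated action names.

step 1/3 (Suck): (B; A:soiled, B:clean)
step 2/3 (Left): (A; A:soiled, B:clean)
step 3/3 (Suck): (A; A:clean, B:clean)
min 3: Suck B + move + Suck A

Suck, Left, Suck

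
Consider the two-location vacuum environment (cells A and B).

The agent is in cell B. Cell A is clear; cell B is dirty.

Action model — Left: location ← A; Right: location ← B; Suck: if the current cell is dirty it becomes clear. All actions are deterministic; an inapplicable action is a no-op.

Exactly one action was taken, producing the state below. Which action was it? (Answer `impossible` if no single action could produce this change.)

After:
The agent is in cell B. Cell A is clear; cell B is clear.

try  Left: (A; A:clear, B:dirty)
try Right: (B; A:clear, B:dirty)
try  Suck: (B; A:clear, B:clear)  ← match

Suck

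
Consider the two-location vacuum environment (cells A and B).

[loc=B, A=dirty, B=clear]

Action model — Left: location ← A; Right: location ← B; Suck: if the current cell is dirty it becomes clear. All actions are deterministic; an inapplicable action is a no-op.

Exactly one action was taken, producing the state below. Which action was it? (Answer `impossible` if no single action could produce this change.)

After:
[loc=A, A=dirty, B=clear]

Left

try  Left: loc=A A=dirty B=clear  ← match
try Right: loc=B A=dirty B=clear
try  Suck: loc=B A=dirty B=clear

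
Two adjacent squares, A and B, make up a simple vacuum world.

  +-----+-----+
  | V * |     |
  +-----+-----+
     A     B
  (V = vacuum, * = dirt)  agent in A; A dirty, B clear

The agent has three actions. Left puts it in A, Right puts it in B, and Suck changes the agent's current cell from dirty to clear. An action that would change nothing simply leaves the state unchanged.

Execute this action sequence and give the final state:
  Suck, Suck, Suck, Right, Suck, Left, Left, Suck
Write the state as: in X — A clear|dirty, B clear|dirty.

in A — A clear, B clear

Suck (#1): in A — A clear, B clear
Suck (#2): in A — A clear, B clear
Suck (#3): in A — A clear, B clear
Right (#4): in B — A clear, B clear
Suck (#5): in B — A clear, B clear
Left (#6): in A — A clear, B clear
Left (#7): in A — A clear, B clear
Suck (#8): in A — A clear, B clear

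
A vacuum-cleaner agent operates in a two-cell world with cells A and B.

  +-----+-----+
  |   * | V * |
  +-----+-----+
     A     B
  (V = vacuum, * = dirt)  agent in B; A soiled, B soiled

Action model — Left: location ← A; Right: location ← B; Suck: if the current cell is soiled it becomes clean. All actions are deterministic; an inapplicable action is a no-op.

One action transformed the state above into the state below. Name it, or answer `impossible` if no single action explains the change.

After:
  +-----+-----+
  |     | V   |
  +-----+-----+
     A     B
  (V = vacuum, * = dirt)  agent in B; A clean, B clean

impossible

try  Left: <A|soiled|soiled>
try Right: <B|soiled|soiled>
try  Suck: <B|soiled|clean>
no single action produces the after-state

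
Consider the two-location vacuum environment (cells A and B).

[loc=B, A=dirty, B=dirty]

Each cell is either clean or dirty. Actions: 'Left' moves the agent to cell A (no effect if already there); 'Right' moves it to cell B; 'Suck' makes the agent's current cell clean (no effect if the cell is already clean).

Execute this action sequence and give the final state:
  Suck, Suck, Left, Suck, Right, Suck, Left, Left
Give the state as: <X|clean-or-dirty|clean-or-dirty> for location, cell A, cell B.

1. Suck → <B|dirty|clean>
2. Suck → <B|dirty|clean>
3. Left → <A|dirty|clean>
4. Suck → <A|clean|clean>
5. Right → <B|clean|clean>
6. Suck → <B|clean|clean>
7. Left → <A|clean|clean>
8. Left → <A|clean|clean>

<A|clean|clean>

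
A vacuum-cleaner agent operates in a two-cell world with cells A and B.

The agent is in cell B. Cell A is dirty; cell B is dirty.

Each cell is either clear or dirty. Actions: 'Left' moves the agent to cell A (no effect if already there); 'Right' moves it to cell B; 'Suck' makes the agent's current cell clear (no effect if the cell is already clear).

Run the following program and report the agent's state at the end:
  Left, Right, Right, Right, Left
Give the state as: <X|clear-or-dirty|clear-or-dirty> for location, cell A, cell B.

1) do Left; now <A|dirty|dirty>
2) do Right; now <B|dirty|dirty>
3) do Right; now <B|dirty|dirty>
4) do Right; now <B|dirty|dirty>
5) do Left; now <A|dirty|dirty>

<A|dirty|dirty>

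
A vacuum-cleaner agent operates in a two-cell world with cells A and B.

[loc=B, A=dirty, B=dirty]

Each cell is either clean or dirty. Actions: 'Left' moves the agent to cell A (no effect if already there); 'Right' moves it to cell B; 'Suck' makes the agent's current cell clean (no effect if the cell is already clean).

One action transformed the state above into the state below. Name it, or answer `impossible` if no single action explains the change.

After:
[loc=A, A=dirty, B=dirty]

Left

try  Left: in A — A dirty, B dirty  ← match
try Right: in B — A dirty, B dirty
try  Suck: in B — A dirty, B clean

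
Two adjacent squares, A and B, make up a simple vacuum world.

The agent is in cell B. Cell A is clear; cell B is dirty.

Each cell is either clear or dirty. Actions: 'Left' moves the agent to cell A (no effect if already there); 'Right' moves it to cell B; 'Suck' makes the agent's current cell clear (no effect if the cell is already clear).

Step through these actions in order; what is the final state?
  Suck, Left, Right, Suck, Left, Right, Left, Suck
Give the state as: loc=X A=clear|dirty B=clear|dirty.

step 1/8 (Suck): loc=B A=clear B=clear
step 2/8 (Left): loc=A A=clear B=clear
step 3/8 (Right): loc=B A=clear B=clear
step 4/8 (Suck): loc=B A=clear B=clear
step 5/8 (Left): loc=A A=clear B=clear
step 6/8 (Right): loc=B A=clear B=clear
step 7/8 (Left): loc=A A=clear B=clear
step 8/8 (Suck): loc=A A=clear B=clear

loc=A A=clear B=clear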